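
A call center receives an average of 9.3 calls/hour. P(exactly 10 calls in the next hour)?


Poisson(λ=9.3): P(X=10) = e^(-λ)×λ^k/k!
= e^(-9.3) × 9.3^10 / 10!
≈ 9.142423148e-05 × 4839823071.79 / 3628800 ≈ 0.121935

P(X=10) ≈ 0.121935 ≈ 12.19%


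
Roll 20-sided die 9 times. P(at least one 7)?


P(no 7)^9 = (19/20)^9 = 322687697779/512000000000
P(≥1) = 1 - 322687697779/512000000000 = 189312302221/512000000000

P = 189312302221/512000000000 ≈ 36.98%


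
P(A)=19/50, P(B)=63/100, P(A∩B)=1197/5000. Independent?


P(A)×P(B) = 1197/5000
P(A∩B) = 1197/5000
Equal ✓ → Independent

Yes, independent


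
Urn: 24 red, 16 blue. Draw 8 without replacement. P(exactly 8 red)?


Hypergeometric: C(24,8)×C(16,0)/C(40,8)
= 735471×1/76904685 = 23/2405

P(X=8) = 23/2405 ≈ 0.96%


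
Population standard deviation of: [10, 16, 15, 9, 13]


Mean = 63/5
  (10-63/5)²=169/25
  (16-63/5)²=289/25
  (15-63/5)²=144/25
  (9-63/5)²=324/25
  (13-63/5)²=4/25
Σ(x-μ)² = 186/5
σ² = (186/5)/5 = 186/25

σ = √(186/25) ≈ 2.7276


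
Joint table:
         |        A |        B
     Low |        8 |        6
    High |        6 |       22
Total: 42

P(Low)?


P(Low) = (8+6)/42 = 14/42 = 1/3

P(Low) = 1/3 ≈ 33.33%


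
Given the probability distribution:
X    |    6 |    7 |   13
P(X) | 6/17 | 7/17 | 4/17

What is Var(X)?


E[X] = 137/17
E[X²] = 1235/17
Var(X) = E[X²] - (E[X])² = 1235/17 - 18769/289 = 2226/289

Var(X) = 2226/289 ≈ 7.7024


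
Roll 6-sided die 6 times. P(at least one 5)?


P(no 5)^6 = (5/6)^6 = 15625/46656
P(≥1) = 1 - 15625/46656 = 31031/46656

P = 31031/46656 ≈ 66.51%


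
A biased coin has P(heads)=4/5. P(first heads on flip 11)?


Geometric: P(X=11) = (1-p)^(k-1)×p = (1/5)^10×4/5 = 4/48828125

P(X=11) = 4/48828125 ≈ 0.00%


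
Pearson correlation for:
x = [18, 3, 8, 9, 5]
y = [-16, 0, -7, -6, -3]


n=5, Σx=43, Σy=-32, Σxy=-413, Σx²=503, Σy²=350
r = (5×(-413) - 43×(-32))/√((5×503 - 43²)(5×350 - (-32)²))
= -689/√(666×726) = -689/√483516 ≈ -689/695.3531 ≈ -0.9909

r ≈ -0.9909


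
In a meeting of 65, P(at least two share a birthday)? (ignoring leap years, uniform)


P(all different) = Π(365-i)/365 for i=0..64
= 0.002317
P(match) = 1 - 0.002317 = 0.997683

P ≈ 0.9977 ≈ 99.77%


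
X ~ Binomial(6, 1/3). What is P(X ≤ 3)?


P(X ≤ 3) = Σ P(X=i) for i=0..3
P(X=0) = 64/729
P(X=1) = 64/243
P(X=2) = 80/243
P(X=3) = 160/729
Sum = 656/729

P(X ≤ 3) = 656/729 ≈ 89.99%


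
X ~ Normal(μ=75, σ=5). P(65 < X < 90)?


z₁=(65-75)/5=-2.0, z₂=(90-75)/5=3.0
P = Φ(3.0) - Φ(-2.0) = 0.998650 - 0.022750 = 0.975900 ≈ 0.9759

P(65 < X < 90) ≈ 0.9759


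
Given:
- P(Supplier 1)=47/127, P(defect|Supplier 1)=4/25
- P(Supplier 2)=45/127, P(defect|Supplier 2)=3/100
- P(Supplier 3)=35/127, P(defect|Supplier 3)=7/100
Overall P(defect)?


P(B) = Σ P(B|Aᵢ)×P(Aᵢ)
  4/25×47/127 = 188/3175
  3/100×45/127 = 27/2540
  7/100×35/127 = 49/2540
Sum = 283/3175

P(defect) = 283/3175 ≈ 8.91%


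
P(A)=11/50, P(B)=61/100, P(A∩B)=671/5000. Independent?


P(A)×P(B) = 671/5000
P(A∩B) = 671/5000
Equal ✓ → Independent

Yes, independent


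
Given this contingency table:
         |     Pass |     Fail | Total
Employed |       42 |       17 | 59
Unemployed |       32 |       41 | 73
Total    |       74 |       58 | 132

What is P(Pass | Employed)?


P(Pass | Employed) = 42/(42+17) = 42/59

P(Pass|Employed) = 42/59 ≈ 71.19%


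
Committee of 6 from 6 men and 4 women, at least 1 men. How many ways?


Count by #men:
  2M,4W: C(6,2)×C(4,4)=15
  3M,3W: C(6,3)×C(4,3)=80
  4M,2W: C(6,4)×C(4,2)=90
  5M,1W: C(6,5)×C(4,1)=24
  6M,0W: C(6,6)×C(4,0)=1
Total = 210

210


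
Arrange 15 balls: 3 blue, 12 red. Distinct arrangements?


15!/(3!×12!) = 455

455


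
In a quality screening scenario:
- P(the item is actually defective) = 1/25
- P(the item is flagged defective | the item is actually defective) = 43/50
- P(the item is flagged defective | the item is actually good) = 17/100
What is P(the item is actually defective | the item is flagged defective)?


Using Bayes' theorem:
P(A|B) = P(B|A)·P(A) / P(B)

P(the item is flagged defective) = 43/50 × 1/25 + 17/100 × 24/25
= 43/1250 + 102/625 = 247/1250

P(the item is actually defective|the item is flagged defective) = (43/1250) / (247/1250) = 43/247

P(the item is actually defective|the item is flagged defective) = 43/247 ≈ 17.41%


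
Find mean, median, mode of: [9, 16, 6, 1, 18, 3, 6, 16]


Sorted: [1, 3, 6, 6, 9, 16, 16, 18]
Mean = 75/8
Median = 15/2
Freq: {9: 1, 16: 2, 6: 2, 1: 1, 18: 1, 3: 1}
Mode: [6, 16]

Mean=75/8, Median=15/2, Mode=[6, 16]


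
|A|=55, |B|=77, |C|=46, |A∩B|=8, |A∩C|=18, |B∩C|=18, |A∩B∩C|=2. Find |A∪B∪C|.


|A∪B∪C| = 55+77+46-8-18-18+2 = 136

|A∪B∪C| = 136


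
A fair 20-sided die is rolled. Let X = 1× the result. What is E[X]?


E[die] = (1+20)/2 = 21/2
E[X] = 1 × 21/2 = 21/2

E[X] = 21/2


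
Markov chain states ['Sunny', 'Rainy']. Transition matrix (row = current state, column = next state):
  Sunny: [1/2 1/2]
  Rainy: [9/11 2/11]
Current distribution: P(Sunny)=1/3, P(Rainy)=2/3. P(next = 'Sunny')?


P(next=Sunny) = Σᵢ P(now=i)×P(i→Sunny)
= 1/3×1/2 + 2/3×9/11
= 1/6 + 6/11 = 47/66

P = 47/66 ≈ 0.7121


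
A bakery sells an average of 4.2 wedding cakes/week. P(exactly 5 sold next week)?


Poisson(λ=4.2): P(X=5) = e^(-λ)×λ^k/k!
= e^(-4.2) × 4.2^5 / 5!
≈ 0.01499557682 × 1306.91232 / 120 ≈ 0.163316

P(X=5) ≈ 0.163316 ≈ 16.33%


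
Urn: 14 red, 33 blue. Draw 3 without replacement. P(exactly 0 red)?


Hypergeometric: C(14,0)×C(33,3)/C(47,3)
= 1×5456/16215 = 5456/16215

P(X=0) = 5456/16215 ≈ 33.65%


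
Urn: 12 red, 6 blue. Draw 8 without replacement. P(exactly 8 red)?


Hypergeometric: C(12,8)×C(6,0)/C(18,8)
= 495×1/43758 = 5/442

P(X=8) = 5/442 ≈ 1.13%


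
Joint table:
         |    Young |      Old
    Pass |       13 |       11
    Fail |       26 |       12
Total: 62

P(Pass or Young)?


P(Pass∨Young) = P(Pass) + P(Young) - P(Pass∧Young)
= (24 + 39 - 13)/62 = 50/62 = 25/31

P = 25/31 ≈ 80.65%


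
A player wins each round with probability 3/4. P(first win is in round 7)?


Geometric: P(X=7) = (1-p)^(k-1)×p = (1/4)^6×3/4 = 3/16384

P(X=7) = 3/16384 ≈ 0.02%


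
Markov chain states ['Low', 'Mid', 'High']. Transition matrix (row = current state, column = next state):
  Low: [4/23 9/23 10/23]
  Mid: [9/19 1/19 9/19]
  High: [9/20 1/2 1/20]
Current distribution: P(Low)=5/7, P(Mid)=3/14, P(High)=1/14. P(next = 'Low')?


P(next=Low) = Σᵢ P(now=i)×P(i→Low)
= 5/7×4/23 + 3/14×9/19 + 1/14×9/20
= 20/161 + 27/266 + 9/280 = 31553/122360

P = 31553/122360 ≈ 0.2579


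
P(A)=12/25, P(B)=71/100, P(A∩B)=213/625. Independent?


P(A)×P(B) = 213/625
P(A∩B) = 213/625
Equal ✓ → Independent

Yes, independent


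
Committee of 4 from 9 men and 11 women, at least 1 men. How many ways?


Count by #men:
  1M,3W: C(9,1)×C(11,3)=1485
  2M,2W: C(9,2)×C(11,2)=1980
  3M,1W: C(9,3)×C(11,1)=924
  4M,0W: C(9,4)×C(11,0)=126
Total = 4515

4515


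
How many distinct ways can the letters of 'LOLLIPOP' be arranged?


Letters: 8, freq: {'L': 3, 'O': 2, 'I': 1, 'P': 2}
8!/(3!×2!×1!×2!) = 40320/24 = 1680

1680


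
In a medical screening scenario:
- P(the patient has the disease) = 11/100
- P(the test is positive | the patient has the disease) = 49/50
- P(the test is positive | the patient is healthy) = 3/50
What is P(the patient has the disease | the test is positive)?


Using Bayes' theorem:
P(A|B) = P(B|A)·P(A) / P(B)

P(the test is positive) = 49/50 × 11/100 + 3/50 × 89/100
= 539/5000 + 267/5000 = 403/2500

P(the patient has the disease|the test is positive) = (539/5000) / (403/2500) = 539/806

P(the patient has the disease|the test is positive) = 539/806 ≈ 66.87%


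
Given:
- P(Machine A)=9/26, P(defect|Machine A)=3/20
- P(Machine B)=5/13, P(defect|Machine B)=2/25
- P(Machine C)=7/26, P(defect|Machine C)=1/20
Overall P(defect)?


P(B) = Σ P(B|Aᵢ)×P(Aᵢ)
  3/20×9/26 = 27/520
  2/25×5/13 = 2/65
  1/20×7/26 = 7/520
Sum = 5/52

P(defect) = 5/52 ≈ 9.62%


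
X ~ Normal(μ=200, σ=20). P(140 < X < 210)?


z₁=(140-200)/20=-3.0, z₂=(210-200)/20=0.5
P = Φ(0.5) - Φ(-3.0) = 0.691462 - 0.001350 = 0.690112 ≈ 0.6901

P(140 < X < 210) ≈ 0.6901


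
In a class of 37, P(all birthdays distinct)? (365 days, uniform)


P(all different) = Π(365-i)/365 for i=0..36
= (365/365)×(364/365)×...×(329/365)
= 0.151266

P ≈ 0.1513 ≈ 15.13%


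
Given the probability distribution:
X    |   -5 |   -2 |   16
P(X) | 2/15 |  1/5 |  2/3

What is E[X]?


E[X] = Σ x·P(X=x)
= (-5)×(2/15) + (-2)×(1/5) + (16)×(2/3)
= 48/5

E[X] = 48/5


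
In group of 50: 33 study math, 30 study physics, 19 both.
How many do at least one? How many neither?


|A∪B| = 33+30-19 = 44
Neither = 50-44 = 6

At least one: 44; Neither: 6


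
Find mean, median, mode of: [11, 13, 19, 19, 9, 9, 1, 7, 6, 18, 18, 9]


Sorted: [1, 6, 7, 9, 9, 9, 11, 13, 18, 18, 19, 19]
Mean = 139/12
Median = 10
Freq: {11: 1, 13: 1, 19: 2, 9: 3, 1: 1, 7: 1, 6: 1, 18: 2}
Mode: [9]

Mean=139/12, Median=10, Mode=9


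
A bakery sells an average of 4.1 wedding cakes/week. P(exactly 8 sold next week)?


Poisson(λ=4.1): P(X=8) = e^(-λ)×λ^k/k!
= e^(-4.1) × 4.1^8 / 8!
≈ 0.0165726754 × 79849.2522912 / 40320 ≈ 0.032820

P(X=8) ≈ 0.032820 ≈ 3.28%


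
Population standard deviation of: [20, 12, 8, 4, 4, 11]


Mean = 59/6
  (20-59/6)²=3721/36
  (12-59/6)²=169/36
  (8-59/6)²=121/36
  (4-59/6)²=1225/36
  (4-59/6)²=1225/36
  (11-59/6)²=49/36
Σ(x-μ)² = 1085/6
σ² = (1085/6)/6 = 1085/36

σ = √(1085/36) ≈ 5.4899


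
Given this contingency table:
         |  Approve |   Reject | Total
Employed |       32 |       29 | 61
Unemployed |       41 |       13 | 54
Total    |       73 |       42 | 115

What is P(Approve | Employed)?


P(Approve | Employed) = 32/(32+29) = 32/61

P(Approve|Employed) = 32/61 ≈ 52.46%


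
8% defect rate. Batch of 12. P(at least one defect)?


P(all good) = (23/25)^12 = 21914624432020321/59604644775390625
P(≥1 defect) = 37690020343370304/59604644775390625

P = 37690020343370304/59604644775390625 ≈ 63.23%


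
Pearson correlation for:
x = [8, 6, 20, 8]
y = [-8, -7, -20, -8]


n=4, Σx=42, Σy=-43, Σxy=-570, Σx²=564, Σy²=577
r = (4×(-570) - 42×(-43))/√((4×564 - 42²)(4×577 - (-43)²))
= -474/√(492×459) = -474/√225828 ≈ -474/475.2136 ≈ -0.9974

r ≈ -0.9974


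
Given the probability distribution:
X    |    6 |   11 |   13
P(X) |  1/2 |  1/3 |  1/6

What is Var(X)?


E[X] = 53/6
E[X²] = 173/2
Var(X) = E[X²] - (E[X])² = 173/2 - 2809/36 = 305/36

Var(X) = 305/36 ≈ 8.4722


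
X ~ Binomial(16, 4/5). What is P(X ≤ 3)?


P(X ≤ 3) = Σ P(X=i) for i=0..3
P(X=0) = 1/152587890625
P(X=1) = 64/152587890625
P(X=2) = 384/30517578125
P(X=3) = 7168/30517578125
Sum = 1513/6103515625

P(X ≤ 3) = 1513/6103515625 ≈ 0.00%


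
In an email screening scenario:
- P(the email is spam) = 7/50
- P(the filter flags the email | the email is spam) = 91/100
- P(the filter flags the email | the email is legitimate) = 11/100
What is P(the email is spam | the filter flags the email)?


Using Bayes' theorem:
P(A|B) = P(B|A)·P(A) / P(B)

P(the filter flags the email) = 91/100 × 7/50 + 11/100 × 43/50
= 637/5000 + 473/5000 = 111/500

P(the email is spam|the filter flags the email) = (637/5000) / (111/500) = 637/1110

P(the email is spam|the filter flags the email) = 637/1110 ≈ 57.39%


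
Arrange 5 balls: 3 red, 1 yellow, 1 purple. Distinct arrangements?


5!/(3!×1!×1!) = 20

20


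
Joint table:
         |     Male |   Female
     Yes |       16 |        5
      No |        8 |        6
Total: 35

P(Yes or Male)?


P(Yes∨Male) = P(Yes) + P(Male) - P(Yes∧Male)
= (21 + 24 - 16)/35 = 29/35

P = 29/35 ≈ 82.86%


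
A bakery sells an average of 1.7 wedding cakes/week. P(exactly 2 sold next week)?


Poisson(λ=1.7): P(X=2) = e^(-λ)×λ^k/k!
= e^(-1.7) × 1.7^2 / 2!
≈ 0.1826835241 × 2.89 / 2 ≈ 0.263978

P(X=2) ≈ 0.263978 ≈ 26.40%


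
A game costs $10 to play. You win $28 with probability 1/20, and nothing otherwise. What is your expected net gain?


E[gain] = (28-10)×1/20 + (-10)×19/20
= 9/10 - 19/2 = -43/5

Expected net gain = $-43/5 ≈ $-8.60


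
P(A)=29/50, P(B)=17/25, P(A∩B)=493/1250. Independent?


P(A)×P(B) = 493/1250
P(A∩B) = 493/1250
Equal ✓ → Independent

Yes, independent


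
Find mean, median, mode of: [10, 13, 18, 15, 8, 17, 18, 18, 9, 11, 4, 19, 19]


Sorted: [4, 8, 9, 10, 11, 13, 15, 17, 18, 18, 18, 19, 19]
Mean = 179/13
Median = 15
Freq: {10: 1, 13: 1, 18: 3, 15: 1, 8: 1, 17: 1, 9: 1, 11: 1, 4: 1, 19: 2}
Mode: [18]

Mean=179/13, Median=15, Mode=18


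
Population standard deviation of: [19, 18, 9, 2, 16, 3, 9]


Mean = 76/7
  (19-76/7)²=3249/49
  (18-76/7)²=2500/49
  (9-76/7)²=169/49
  (2-76/7)²=3844/49
  (16-76/7)²=1296/49
  (3-76/7)²=3025/49
  (9-76/7)²=169/49
Σ(x-μ)² = 2036/7
σ² = (2036/7)/7 = 2036/49

σ = √(2036/49) ≈ 6.4460


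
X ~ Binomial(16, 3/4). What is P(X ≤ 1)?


P(X ≤ 1) = Σ P(X=i) for i=0..1
P(X=0) = 1/4294967296
P(X=1) = 3/268435456
Sum = 49/4294967296

P(X ≤ 1) = 49/4294967296 ≈ 0.00%


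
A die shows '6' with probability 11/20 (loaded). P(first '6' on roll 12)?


Geometric: P(X=12) = (1-p)^(k-1)×p = (9/20)^11×11/20 = 345191655699/4096000000000000

P(X=12) = 345191655699/4096000000000000 ≈ 0.01%


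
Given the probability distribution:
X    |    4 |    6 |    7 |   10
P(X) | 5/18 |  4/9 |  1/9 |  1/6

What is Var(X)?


E[X] = 56/9
E[X²] = 383/9
Var(X) = E[X²] - (E[X])² = 383/9 - 3136/81 = 311/81

Var(X) = 311/81 ≈ 3.8395


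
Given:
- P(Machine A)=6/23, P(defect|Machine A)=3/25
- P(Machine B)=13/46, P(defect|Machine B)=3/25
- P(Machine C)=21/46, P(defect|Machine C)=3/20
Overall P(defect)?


P(B) = Σ P(B|Aᵢ)×P(Aᵢ)
  3/25×6/23 = 18/575
  3/25×13/46 = 39/1150
  3/20×21/46 = 63/920
Sum = 123/920

P(defect) = 123/920 ≈ 13.37%


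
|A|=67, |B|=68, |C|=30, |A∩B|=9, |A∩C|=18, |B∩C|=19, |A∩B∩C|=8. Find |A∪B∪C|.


|A∪B∪C| = 67+68+30-9-18-19+8 = 127

|A∪B∪C| = 127


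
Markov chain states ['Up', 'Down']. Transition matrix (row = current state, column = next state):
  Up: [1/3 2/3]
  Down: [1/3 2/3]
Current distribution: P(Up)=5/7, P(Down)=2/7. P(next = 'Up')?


P(next=Up) = Σᵢ P(now=i)×P(i→Up)
= 5/7×1/3 + 2/7×1/3
= 5/21 + 2/21 = 1/3

P = 1/3 ≈ 0.3333


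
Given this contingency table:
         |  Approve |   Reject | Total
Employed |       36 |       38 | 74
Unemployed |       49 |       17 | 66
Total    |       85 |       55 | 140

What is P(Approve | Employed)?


P(Approve | Employed) = 36/(36+38) = 36/74 = 18/37

P(Approve|Employed) = 18/37 ≈ 48.65%


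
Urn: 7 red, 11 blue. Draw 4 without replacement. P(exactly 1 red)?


Hypergeometric: C(7,1)×C(11,3)/C(18,4)
= 7×165/3060 = 77/204

P(X=1) = 77/204 ≈ 37.75%


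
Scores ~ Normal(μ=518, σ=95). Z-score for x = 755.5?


z = (x - μ)/σ = (755.5 - 518)/95 = 2.5

z = 2.5


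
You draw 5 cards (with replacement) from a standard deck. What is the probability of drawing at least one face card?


P(not a face card) = 40/52 = 10/13
P(none in 5 draws) = (10/13)^5 = 100000/371293
P(≥1 face card) = 1 - 100000/371293 = 271293/371293

P = 271293/371293 ≈ 73.07%


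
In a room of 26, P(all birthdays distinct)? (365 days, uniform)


P(all different) = Π(365-i)/365 for i=0..25
= (365/365)×(364/365)×...×(340/365)
= 0.401759

P ≈ 0.4018 ≈ 40.18%


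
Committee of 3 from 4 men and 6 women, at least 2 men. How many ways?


Count by #men:
  2M,1W: C(4,2)×C(6,1)=36
  3M,0W: C(4,3)×C(6,0)=4
Total = 40

40


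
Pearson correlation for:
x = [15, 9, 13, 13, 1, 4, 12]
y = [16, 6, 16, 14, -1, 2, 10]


n=7, Σx=67, Σy=63, Σxy=811, Σx²=805, Σy²=849
r = (7×811 - 67×63)/√((7×805 - 67²)(7×849 - 63²))
= 1456/√(1146×1974) = 1456/√2262204 ≈ 1456/1504.0625 ≈ 0.9680

r ≈ 0.9680


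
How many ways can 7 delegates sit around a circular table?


Circular arrangements of 7 distinct objects: fix one position to break rotational symmetry.
(n-1)! = 6! = 720

720


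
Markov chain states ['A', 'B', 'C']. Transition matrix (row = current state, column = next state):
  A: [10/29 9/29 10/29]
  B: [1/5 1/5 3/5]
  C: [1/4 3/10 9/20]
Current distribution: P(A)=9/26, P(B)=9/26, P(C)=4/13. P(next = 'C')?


P(next=C) = Σᵢ P(now=i)×P(i→C)
= 9/26×10/29 + 9/26×3/5 + 4/13×9/20
= 45/377 + 27/130 + 9/65 = 27/58

P = 27/58 ≈ 0.4655


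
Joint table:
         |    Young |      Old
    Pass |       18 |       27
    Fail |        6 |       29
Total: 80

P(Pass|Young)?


P(Pass|Young) = 18/(18+6) = 18/24 = 3/4

P = 3/4 ≈ 75.00%


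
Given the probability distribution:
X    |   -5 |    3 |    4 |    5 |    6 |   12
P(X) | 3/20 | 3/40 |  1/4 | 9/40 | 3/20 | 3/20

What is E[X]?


E[X] = Σ x·P(X=x)
= (-5)×(3/20) + (3)×(3/40) + (4)×(1/4) + (5)×(9/40) + (6)×(3/20) + (12)×(3/20)
= 43/10

E[X] = 43/10


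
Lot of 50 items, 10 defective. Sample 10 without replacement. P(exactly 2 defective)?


Hypergeometric: C(10,2)×C(40,8)/C(50,10)
= 45×76904685/10272278170 = 62922015/186768694

P(X=2) = 62922015/186768694 ≈ 33.69%


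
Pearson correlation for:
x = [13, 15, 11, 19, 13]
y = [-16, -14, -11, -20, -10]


n=5, Σx=71, Σy=-71, Σxy=-1049, Σx²=1045, Σy²=1073
r = (5×(-1049) - 71×(-71))/√((5×1045 - 71²)(5×1073 - (-71)²))
= -204/√(184×324) = -204/√59616 ≈ -204/244.1639 ≈ -0.8355

r ≈ -0.8355


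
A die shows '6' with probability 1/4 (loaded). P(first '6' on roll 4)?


Geometric: P(X=4) = (1-p)^(k-1)×p = (3/4)^3×1/4 = 27/256

P(X=4) = 27/256 ≈ 10.55%


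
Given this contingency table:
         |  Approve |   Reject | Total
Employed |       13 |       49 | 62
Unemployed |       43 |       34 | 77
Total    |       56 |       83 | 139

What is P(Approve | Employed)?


P(Approve | Employed) = 13/(13+49) = 13/62

P(Approve|Employed) = 13/62 ≈ 20.97%


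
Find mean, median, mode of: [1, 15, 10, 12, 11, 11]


Sorted: [1, 10, 11, 11, 12, 15]
Mean = 60/6 = 10
Median = 11
Freq: {1: 1, 15: 1, 10: 1, 12: 1, 11: 2}
Mode: [11]

Mean=10, Median=11, Mode=11


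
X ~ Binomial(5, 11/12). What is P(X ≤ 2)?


P(X ≤ 2) = Σ P(X=i) for i=0..2
P(X=0) = 1/248832
P(X=1) = 55/248832
P(X=2) = 605/124416
Sum = 211/41472

P(X ≤ 2) = 211/41472 ≈ 0.51%


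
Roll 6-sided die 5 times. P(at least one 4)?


P(no 4)^5 = (5/6)^5 = 3125/7776
P(≥1) = 1 - 3125/7776 = 4651/7776

P = 4651/7776 ≈ 59.81%


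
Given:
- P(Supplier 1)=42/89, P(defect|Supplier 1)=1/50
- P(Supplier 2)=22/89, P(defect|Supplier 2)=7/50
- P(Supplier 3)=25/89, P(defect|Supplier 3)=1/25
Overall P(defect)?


P(B) = Σ P(B|Aᵢ)×P(Aᵢ)
  1/50×42/89 = 21/2225
  7/50×22/89 = 77/2225
  1/25×25/89 = 1/89
Sum = 123/2225

P(defect) = 123/2225 ≈ 5.53%


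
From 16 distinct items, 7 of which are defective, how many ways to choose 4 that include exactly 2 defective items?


Choose 2 of the 7 defective items and 2 of the other 9 items:
C(7,2)×C(9,2) = 21×36 = 756

756


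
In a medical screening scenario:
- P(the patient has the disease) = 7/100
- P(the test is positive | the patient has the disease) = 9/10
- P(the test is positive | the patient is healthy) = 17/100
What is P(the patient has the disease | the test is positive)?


Using Bayes' theorem:
P(A|B) = P(B|A)·P(A) / P(B)

P(the test is positive) = 9/10 × 7/100 + 17/100 × 93/100
= 63/1000 + 1581/10000 = 2211/10000

P(the patient has the disease|the test is positive) = (63/1000) / (2211/10000) = 210/737

P(the patient has the disease|the test is positive) = 210/737 ≈ 28.49%


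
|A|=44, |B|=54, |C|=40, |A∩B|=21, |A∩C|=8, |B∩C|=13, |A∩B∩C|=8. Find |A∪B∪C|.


|A∪B∪C| = 44+54+40-21-8-13+8 = 104

|A∪B∪C| = 104


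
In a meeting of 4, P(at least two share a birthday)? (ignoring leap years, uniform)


P(all different) = Π(365-i)/365 for i=0..3
= 0.983644
P(match) = 1 - 0.983644 = 0.016356

P ≈ 0.0164 ≈ 1.64%


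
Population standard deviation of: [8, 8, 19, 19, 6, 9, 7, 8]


Mean = 84/8 = 21/2
  (8-21/2)²=25/4
  (8-21/2)²=25/4
  (19-21/2)²=289/4
  (19-21/2)²=289/4
  (6-21/2)²=81/4
  (9-21/2)²=9/4
  (7-21/2)²=49/4
  (8-21/2)²=25/4
Σ(x-μ)² = 198
σ² = 198/8 = 99/4

σ = √(99/4) ≈ 4.9749


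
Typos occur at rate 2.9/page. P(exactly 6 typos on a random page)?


Poisson(λ=2.9): P(X=6) = e^(-λ)×λ^k/k!
= e^(-2.9) × 2.9^6 / 6!
≈ 0.05502322006 × 594.823321 / 720 ≈ 0.045457

P(X=6) ≈ 0.045457 ≈ 4.55%


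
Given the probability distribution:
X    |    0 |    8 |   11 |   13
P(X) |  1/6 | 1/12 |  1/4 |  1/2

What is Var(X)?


E[X] = 119/12
E[X²] = 1441/12
Var(X) = E[X²] - (E[X])² = 1441/12 - 14161/144 = 3131/144

Var(X) = 3131/144 ≈ 21.7431


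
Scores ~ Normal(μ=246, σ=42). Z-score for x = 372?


z = (x - μ)/σ = (372 - 246)/42 = 3.0

z = 3.0


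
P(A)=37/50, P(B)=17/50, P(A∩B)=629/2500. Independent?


P(A)×P(B) = 629/2500
P(A∩B) = 629/2500
Equal ✓ → Independent

Yes, independent


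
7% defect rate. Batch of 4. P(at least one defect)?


P(all good) = (93/100)^4 = 74805201/100000000
P(≥1 defect) = 25194799/100000000

P = 25194799/100000000 ≈ 25.19%


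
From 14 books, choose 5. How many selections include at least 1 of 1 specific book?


Complement: C(14,5) - C(13,5) = 2002 - 1287 = 715

715


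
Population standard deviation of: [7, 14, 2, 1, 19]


Mean = 43/5
  (7-43/5)²=64/25
  (14-43/5)²=729/25
  (2-43/5)²=1089/25
  (1-43/5)²=1444/25
  (19-43/5)²=2704/25
Σ(x-μ)² = 1206/5
σ² = (1206/5)/5 = 1206/25

σ = √(1206/25) ≈ 6.9455


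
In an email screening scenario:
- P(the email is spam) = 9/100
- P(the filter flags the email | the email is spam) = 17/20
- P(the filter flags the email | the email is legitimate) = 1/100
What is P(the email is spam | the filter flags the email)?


Using Bayes' theorem:
P(A|B) = P(B|A)·P(A) / P(B)

P(the filter flags the email) = 17/20 × 9/100 + 1/100 × 91/100
= 153/2000 + 91/10000 = 107/1250

P(the email is spam|the filter flags the email) = (153/2000) / (107/1250) = 765/856

P(the email is spam|the filter flags the email) = 765/856 ≈ 89.37%


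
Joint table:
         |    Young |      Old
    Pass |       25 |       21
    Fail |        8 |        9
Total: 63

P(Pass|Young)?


P(Pass|Young) = 25/(25+8) = 25/33

P = 25/33 ≈ 75.76%


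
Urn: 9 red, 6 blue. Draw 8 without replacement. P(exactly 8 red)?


Hypergeometric: C(9,8)×C(6,0)/C(15,8)
= 9×1/6435 = 1/715

P(X=8) = 1/715 ≈ 0.14%


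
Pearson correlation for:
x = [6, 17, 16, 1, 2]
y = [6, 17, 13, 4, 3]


n=5, Σx=42, Σy=43, Σxy=543, Σx²=586, Σy²=519
r = (5×543 - 42×43)/√((5×586 - 42²)(5×519 - 43²))
= 909/√(1166×746) = 909/√869836 ≈ 909/932.6500 ≈ 0.9746

r ≈ 0.9746


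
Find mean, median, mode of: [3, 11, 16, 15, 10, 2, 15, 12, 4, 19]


Sorted: [2, 3, 4, 10, 11, 12, 15, 15, 16, 19]
Mean = 107/10
Median = 23/2
Freq: {3: 1, 11: 1, 16: 1, 15: 2, 10: 1, 2: 1, 12: 1, 4: 1, 19: 1}
Mode: [15]

Mean=107/10, Median=23/2, Mode=15


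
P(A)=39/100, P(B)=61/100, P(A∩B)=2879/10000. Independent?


P(A)×P(B) = 2379/10000
P(A∩B) = 2879/10000
Not equal → NOT independent

No, not independent


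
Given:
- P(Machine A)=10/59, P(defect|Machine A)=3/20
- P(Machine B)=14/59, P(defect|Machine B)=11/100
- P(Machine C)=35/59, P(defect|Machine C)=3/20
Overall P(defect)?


P(B) = Σ P(B|Aᵢ)×P(Aᵢ)
  3/20×10/59 = 3/118
  11/100×14/59 = 77/2950
  3/20×35/59 = 21/236
Sum = 829/5900

P(defect) = 829/5900 ≈ 14.05%


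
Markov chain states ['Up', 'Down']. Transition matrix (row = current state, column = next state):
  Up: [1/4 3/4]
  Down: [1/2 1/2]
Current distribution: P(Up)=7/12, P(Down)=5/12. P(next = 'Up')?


P(next=Up) = Σᵢ P(now=i)×P(i→Up)
= 7/12×1/4 + 5/12×1/2
= 7/48 + 5/24 = 17/48

P = 17/48 ≈ 0.3542


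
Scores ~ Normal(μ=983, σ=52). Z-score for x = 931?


z = (x - μ)/σ = (931 - 983)/52 = -1.0

z = -1.0


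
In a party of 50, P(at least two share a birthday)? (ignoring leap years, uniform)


P(all different) = Π(365-i)/365 for i=0..49
= 0.029626
P(match) = 1 - 0.029626 = 0.970374

P ≈ 0.9704 ≈ 97.04%


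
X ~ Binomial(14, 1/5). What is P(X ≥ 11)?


P(X ≥ 11) = Σ P(X=i) for i=11..14
P(X=11) = 23296/6103515625
P(X=12) = 1456/6103515625
P(X=13) = 56/6103515625
P(X=14) = 1/6103515625
Sum = 24809/6103515625

P(X ≥ 11) = 24809/6103515625 ≈ 0.00%


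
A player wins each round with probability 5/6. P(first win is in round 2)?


Geometric: P(X=2) = (1-p)^(k-1)×p = (1/6)^1×5/6 = 5/36

P(X=2) = 5/36 ≈ 13.89%


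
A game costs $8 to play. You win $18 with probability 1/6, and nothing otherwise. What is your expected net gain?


E[gain] = (18-8)×1/6 + (-8)×5/6
= 5/3 - 20/3 = -5

Expected net gain = $-5 ≈ $-5.00


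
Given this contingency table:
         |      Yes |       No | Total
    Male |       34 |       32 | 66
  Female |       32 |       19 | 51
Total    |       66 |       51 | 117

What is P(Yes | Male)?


P(Yes | Male) = 34/(34+32) = 34/66 = 17/33

P(Yes|Male) = 17/33 ≈ 51.52%


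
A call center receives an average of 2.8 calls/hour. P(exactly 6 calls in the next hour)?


Poisson(λ=2.8): P(X=6) = e^(-λ)×λ^k/k!
= e^(-2.8) × 2.8^6 / 6!
≈ 0.06081006263 × 481.890304 / 720 ≈ 0.040700

P(X=6) ≈ 0.040700 ≈ 4.07%


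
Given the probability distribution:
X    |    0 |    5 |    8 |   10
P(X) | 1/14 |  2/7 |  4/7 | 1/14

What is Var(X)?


E[X] = 47/7
E[X²] = 356/7
Var(X) = E[X²] - (E[X])² = 356/7 - 2209/49 = 283/49

Var(X) = 283/49 ≈ 5.7755


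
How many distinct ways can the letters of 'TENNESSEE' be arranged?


Letters: 9, freq: {'T': 1, 'E': 4, 'N': 2, 'S': 2}
9!/(1!×4!×2!×2!) = 362880/96 = 3780

3780


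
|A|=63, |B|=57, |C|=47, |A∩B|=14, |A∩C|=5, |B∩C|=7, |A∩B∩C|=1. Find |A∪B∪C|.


|A∪B∪C| = 63+57+47-14-5-7+1 = 142

|A∪B∪C| = 142


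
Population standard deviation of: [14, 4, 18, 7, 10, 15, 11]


Mean = 79/7
  (14-79/7)²=361/49
  (4-79/7)²=2601/49
  (18-79/7)²=2209/49
  (7-79/7)²=900/49
  (10-79/7)²=81/49
  (15-79/7)²=676/49
  (11-79/7)²=4/49
Σ(x-μ)² = 976/7
σ² = (976/7)/7 = 976/49

σ = √(976/49) ≈ 4.4630


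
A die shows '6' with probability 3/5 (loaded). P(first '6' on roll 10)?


Geometric: P(X=10) = (1-p)^(k-1)×p = (2/5)^9×3/5 = 1536/9765625

P(X=10) = 1536/9765625 ≈ 0.02%


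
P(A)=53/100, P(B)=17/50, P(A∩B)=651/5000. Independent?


P(A)×P(B) = 901/5000
P(A∩B) = 651/5000
Not equal → NOT independent

No, not independent


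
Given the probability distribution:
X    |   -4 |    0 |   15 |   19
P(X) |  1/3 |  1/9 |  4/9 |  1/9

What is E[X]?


E[X] = Σ x·P(X=x)
= (-4)×(1/3) + (0)×(1/9) + (15)×(4/9) + (19)×(1/9)
= 67/9

E[X] = 67/9


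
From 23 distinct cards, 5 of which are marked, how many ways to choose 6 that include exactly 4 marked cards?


Choose 4 of the 5 marked cards and 2 of the other 18 cards:
C(5,4)×C(18,2) = 5×153 = 765

765


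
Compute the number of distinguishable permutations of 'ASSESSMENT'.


Letters: 10, freq: {'A': 1, 'S': 4, 'E': 2, 'M': 1, 'N': 1, 'T': 1}
10!/(1!×4!×2!×1!×1!×1!) = 3628800/48 = 75600

75600


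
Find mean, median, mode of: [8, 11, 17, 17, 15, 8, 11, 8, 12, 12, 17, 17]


Sorted: [8, 8, 8, 11, 11, 12, 12, 15, 17, 17, 17, 17]
Mean = 153/12 = 51/4
Median = 12
Freq: {8: 3, 11: 2, 17: 4, 15: 1, 12: 2}
Mode: [17]

Mean=51/4, Median=12, Mode=17


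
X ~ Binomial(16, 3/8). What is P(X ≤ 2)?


P(X ≤ 2) = Σ P(X=i) for i=0..2
P(X=0) = 152587890625/281474976710656
P(X=1) = 91552734375/17592186044416
P(X=2) = 823974609375/35184372088832
Sum = 8209228515625/281474976710656

P(X ≤ 2) = 8209228515625/281474976710656 ≈ 2.92%


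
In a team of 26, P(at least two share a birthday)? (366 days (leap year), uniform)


P(all different) = Π(366-i)/366 for i=0..25
= 0.402786
P(match) = 1 - 0.402786 = 0.597214

P ≈ 0.5972 ≈ 59.72%


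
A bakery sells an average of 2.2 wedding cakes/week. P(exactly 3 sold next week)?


Poisson(λ=2.2): P(X=3) = e^(-λ)×λ^k/k!
= e^(-2.2) × 2.2^3 / 3!
≈ 0.1108031584 × 10.648 / 6 ≈ 0.196639

P(X=3) ≈ 0.196639 ≈ 19.66%


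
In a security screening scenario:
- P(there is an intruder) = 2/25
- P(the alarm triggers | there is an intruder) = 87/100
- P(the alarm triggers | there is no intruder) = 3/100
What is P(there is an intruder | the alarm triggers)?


Using Bayes' theorem:
P(A|B) = P(B|A)·P(A) / P(B)

P(the alarm triggers) = 87/100 × 2/25 + 3/100 × 23/25
= 87/1250 + 69/2500 = 243/2500

P(there is an intruder|the alarm triggers) = (87/1250) / (243/2500) = 58/81

P(there is an intruder|the alarm triggers) = 58/81 ≈ 71.60%


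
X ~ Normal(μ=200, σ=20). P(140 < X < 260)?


z₁=(140-200)/20=-3.0, z₂=(260-200)/20=3.0
P = Φ(3.0) - Φ(-3.0) = 0.998650 - 0.001350 = 0.997300 ≈ 0.9973

P(140 < X < 260) ≈ 0.9973


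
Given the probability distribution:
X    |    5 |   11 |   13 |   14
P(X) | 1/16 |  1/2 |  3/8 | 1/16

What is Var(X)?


E[X] = 185/16
E[X²] = 2203/16
Var(X) = E[X²] - (E[X])² = 2203/16 - 34225/256 = 1023/256

Var(X) = 1023/256 ≈ 3.9961


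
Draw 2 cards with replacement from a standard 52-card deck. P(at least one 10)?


P(not a 10) = 48/52 = 12/13
P(none in 2 draws) = (12/13)^2 = 144/169
P(≥1 10) = 1 - 144/169 = 25/169

P = 25/169 ≈ 14.79%


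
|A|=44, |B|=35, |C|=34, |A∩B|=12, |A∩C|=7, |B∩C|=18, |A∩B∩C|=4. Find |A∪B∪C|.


|A∪B∪C| = 44+35+34-12-7-18+4 = 80

|A∪B∪C| = 80


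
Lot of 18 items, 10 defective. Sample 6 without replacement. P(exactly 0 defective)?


Hypergeometric: C(10,0)×C(8,6)/C(18,6)
= 1×28/18564 = 1/663

P(X=0) = 1/663 ≈ 0.15%


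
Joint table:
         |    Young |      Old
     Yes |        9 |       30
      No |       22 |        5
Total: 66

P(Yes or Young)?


P(Yes∨Young) = P(Yes) + P(Young) - P(Yes∧Young)
= (39 + 31 - 9)/66 = 61/66

P = 61/66 ≈ 92.42%


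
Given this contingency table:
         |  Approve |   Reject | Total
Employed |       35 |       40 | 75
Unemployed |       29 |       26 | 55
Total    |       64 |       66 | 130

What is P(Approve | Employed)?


P(Approve | Employed) = 35/(35+40) = 35/75 = 7/15

P(Approve|Employed) = 7/15 ≈ 46.67%


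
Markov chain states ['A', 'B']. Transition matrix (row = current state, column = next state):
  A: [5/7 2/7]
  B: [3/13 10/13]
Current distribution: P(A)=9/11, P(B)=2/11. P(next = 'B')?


P(next=B) = Σᵢ P(now=i)×P(i→B)
= 9/11×2/7 + 2/11×10/13
= 18/77 + 20/143 = 34/91

P = 34/91 ≈ 0.3736


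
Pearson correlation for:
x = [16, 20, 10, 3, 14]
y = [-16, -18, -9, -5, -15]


n=5, Σx=63, Σy=-63, Σxy=-931, Σx²=961, Σy²=911
r = (5×(-931) - 63×(-63))/√((5×961 - 63²)(5×911 - (-63)²))
= -686/√(836×586) = -686/√489896 ≈ -686/699.9257 ≈ -0.9801

r ≈ -0.9801


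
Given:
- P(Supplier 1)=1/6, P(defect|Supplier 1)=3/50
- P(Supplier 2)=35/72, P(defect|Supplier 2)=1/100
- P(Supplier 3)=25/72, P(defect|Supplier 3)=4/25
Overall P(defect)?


P(B) = Σ P(B|Aᵢ)×P(Aᵢ)
  3/50×1/6 = 1/100
  1/100×35/72 = 7/1440
  4/25×25/72 = 1/18
Sum = 169/2400

P(defect) = 169/2400 ≈ 7.04%


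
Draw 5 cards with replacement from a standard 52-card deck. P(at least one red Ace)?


P(not a red Ace) = 50/52 = 25/26
P(none in 5 draws) = (25/26)^5 = 9765625/11881376
P(≥1 red Ace) = 1 - 9765625/11881376 = 2115751/11881376

P = 2115751/11881376 ≈ 17.81%


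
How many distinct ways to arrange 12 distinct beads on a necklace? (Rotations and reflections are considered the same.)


Free circular arrangements: rotations and reflections both identified.
(n-1)!/2 = 11!/2 = 39916800/2 = 19958400

19958400


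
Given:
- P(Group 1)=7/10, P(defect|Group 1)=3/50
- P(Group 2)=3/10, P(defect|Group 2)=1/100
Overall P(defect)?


P(B) = Σ P(B|Aᵢ)×P(Aᵢ)
  3/50×7/10 = 21/500
  1/100×3/10 = 3/1000
Sum = 9/200

P(defect) = 9/200 ≈ 4.50%


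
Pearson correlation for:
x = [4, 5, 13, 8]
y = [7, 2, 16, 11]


n=4, Σx=30, Σy=36, Σxy=334, Σx²=274, Σy²=430
r = (4×334 - 30×36)/√((4×274 - 30²)(4×430 - 36²))
= 256/√(196×424) = 256/√83104 ≈ 256/288.2776 ≈ 0.8880

r ≈ 0.8880


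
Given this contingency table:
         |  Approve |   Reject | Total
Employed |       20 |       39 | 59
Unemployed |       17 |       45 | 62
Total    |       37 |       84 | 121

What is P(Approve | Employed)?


P(Approve | Employed) = 20/(20+39) = 20/59

P(Approve|Employed) = 20/59 ≈ 33.90%


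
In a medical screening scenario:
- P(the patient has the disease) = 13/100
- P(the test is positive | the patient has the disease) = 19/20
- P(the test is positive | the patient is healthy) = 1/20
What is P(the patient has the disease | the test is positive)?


Using Bayes' theorem:
P(A|B) = P(B|A)·P(A) / P(B)

P(the test is positive) = 19/20 × 13/100 + 1/20 × 87/100
= 247/2000 + 87/2000 = 167/1000

P(the patient has the disease|the test is positive) = (247/2000) / (167/1000) = 247/334

P(the patient has the disease|the test is positive) = 247/334 ≈ 73.95%


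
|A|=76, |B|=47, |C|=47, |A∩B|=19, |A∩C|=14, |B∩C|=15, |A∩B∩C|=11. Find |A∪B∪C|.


|A∪B∪C| = 76+47+47-19-14-15+11 = 133

|A∪B∪C| = 133


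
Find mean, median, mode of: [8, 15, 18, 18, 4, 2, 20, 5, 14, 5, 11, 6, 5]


Sorted: [2, 4, 5, 5, 5, 6, 8, 11, 14, 15, 18, 18, 20]
Mean = 131/13
Median = 8
Freq: {8: 1, 15: 1, 18: 2, 4: 1, 2: 1, 20: 1, 5: 3, 14: 1, 11: 1, 6: 1}
Mode: [5]

Mean=131/13, Median=8, Mode=5


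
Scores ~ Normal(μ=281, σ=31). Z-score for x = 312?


z = (x - μ)/σ = (312 - 281)/31 = 1.0

z = 1.0


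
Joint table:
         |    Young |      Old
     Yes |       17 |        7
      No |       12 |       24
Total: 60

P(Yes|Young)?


P(Yes|Young) = 17/(17+12) = 17/29

P = 17/29 ≈ 58.62%


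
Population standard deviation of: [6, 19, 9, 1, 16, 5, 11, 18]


Mean = 85/8
  (6-85/8)²=1369/64
  (19-85/8)²=4489/64
  (9-85/8)²=169/64
  (1-85/8)²=5929/64
  (16-85/8)²=1849/64
  (5-85/8)²=2025/64
  (11-85/8)²=9/64
  (18-85/8)²=3481/64
Σ(x-μ)² = 2415/8
σ² = (2415/8)/8 = 2415/64

σ = √(2415/64) ≈ 6.1428


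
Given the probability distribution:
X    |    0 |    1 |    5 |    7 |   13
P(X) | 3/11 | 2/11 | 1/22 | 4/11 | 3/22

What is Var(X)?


E[X] = 52/11
E[X²] = 464/11
Var(X) = E[X²] - (E[X])² = 464/11 - 2704/121 = 2400/121

Var(X) = 2400/121 ≈ 19.8347


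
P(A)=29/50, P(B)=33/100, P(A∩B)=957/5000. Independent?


P(A)×P(B) = 957/5000
P(A∩B) = 957/5000
Equal ✓ → Independent

Yes, independent


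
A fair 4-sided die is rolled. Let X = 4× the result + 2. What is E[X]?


E[die] = (1+4)/2 = 5/2
E[X] = 4×5/2 + 2 = 12

E[X] = 12


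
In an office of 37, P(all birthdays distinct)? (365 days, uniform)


P(all different) = Π(365-i)/365 for i=0..36
= (365/365)×(364/365)×...×(329/365)
= 0.151266

P ≈ 0.1513 ≈ 15.13%


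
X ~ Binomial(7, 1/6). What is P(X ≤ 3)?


P(X ≤ 3) = Σ P(X=i) for i=0..3
P(X=0) = 78125/279936
P(X=1) = 109375/279936
P(X=2) = 21875/93312
P(X=3) = 21875/279936
Sum = 34375/34992

P(X ≤ 3) = 34375/34992 ≈ 98.24%


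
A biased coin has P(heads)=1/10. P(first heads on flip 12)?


Geometric: P(X=12) = (1-p)^(k-1)×p = (9/10)^11×1/10 = 31381059609/1000000000000

P(X=12) = 31381059609/1000000000000 ≈ 3.14%


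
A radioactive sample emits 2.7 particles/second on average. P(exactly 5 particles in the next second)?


Poisson(λ=2.7): P(X=5) = e^(-λ)×λ^k/k!
= e^(-2.7) × 2.7^5 / 5!
≈ 0.06720551274 × 143.48907 / 120 ≈ 0.080360

P(X=5) ≈ 0.080360 ≈ 8.04%


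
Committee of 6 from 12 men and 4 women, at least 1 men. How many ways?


Count by #men:
  2M,4W: C(12,2)×C(4,4)=66
  3M,3W: C(12,3)×C(4,3)=880
  4M,2W: C(12,4)×C(4,2)=2970
  5M,1W: C(12,5)×C(4,1)=3168
  6M,0W: C(12,6)×C(4,0)=924
Total = 8008

8008


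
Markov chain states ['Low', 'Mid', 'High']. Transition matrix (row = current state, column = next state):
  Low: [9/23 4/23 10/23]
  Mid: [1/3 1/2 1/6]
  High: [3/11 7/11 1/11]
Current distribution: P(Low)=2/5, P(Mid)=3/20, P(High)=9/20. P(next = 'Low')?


P(next=Low) = Σᵢ P(now=i)×P(i→Low)
= 2/5×9/23 + 3/20×1/3 + 9/20×3/11
= 18/115 + 1/20 + 27/220 = 833/2530

P = 833/2530 ≈ 0.3292


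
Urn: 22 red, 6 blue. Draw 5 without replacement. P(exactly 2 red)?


Hypergeometric: C(22,2)×C(6,3)/C(28,5)
= 231×20/98280 = 11/234

P(X=2) = 11/234 ≈ 4.70%


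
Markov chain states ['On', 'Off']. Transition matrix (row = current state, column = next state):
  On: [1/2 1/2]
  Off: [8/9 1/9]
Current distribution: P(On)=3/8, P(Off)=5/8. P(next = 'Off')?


P(next=Off) = Σᵢ P(now=i)×P(i→Off)
= 3/8×1/2 + 5/8×1/9
= 3/16 + 5/72 = 37/144

P = 37/144 ≈ 0.2569


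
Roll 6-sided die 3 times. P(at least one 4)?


P(no 4)^3 = (5/6)^3 = 125/216
P(≥1) = 1 - 125/216 = 91/216

P = 91/216 ≈ 42.13%


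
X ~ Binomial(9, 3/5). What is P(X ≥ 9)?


P(X ≥ 9) = Σ P(X=i) for i=9..9
P(X=9) = 19683/1953125
Sum = 19683/1953125

P(X ≥ 9) = 19683/1953125 ≈ 1.01%


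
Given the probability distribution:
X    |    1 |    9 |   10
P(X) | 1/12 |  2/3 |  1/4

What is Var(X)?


E[X] = 103/12
E[X²] = 949/12
Var(X) = E[X²] - (E[X])² = 949/12 - 10609/144 = 779/144

Var(X) = 779/144 ≈ 5.4097


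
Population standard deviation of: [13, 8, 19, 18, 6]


Mean = 64/5
  (13-64/5)²=1/25
  (8-64/5)²=576/25
  (19-64/5)²=961/25
  (18-64/5)²=676/25
  (6-64/5)²=1156/25
Σ(x-μ)² = 674/5
σ² = (674/5)/5 = 674/25

σ = √(674/25) ≈ 5.1923


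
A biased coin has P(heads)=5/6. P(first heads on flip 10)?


Geometric: P(X=10) = (1-p)^(k-1)×p = (1/6)^9×5/6 = 5/60466176

P(X=10) = 5/60466176 ≈ 0.00%


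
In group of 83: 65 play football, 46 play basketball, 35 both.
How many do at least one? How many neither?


|A∪B| = 65+46-35 = 76
Neither = 83-76 = 7

At least one: 76; Neither: 7


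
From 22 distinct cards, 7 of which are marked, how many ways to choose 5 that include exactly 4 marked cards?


Choose 4 of the 7 marked cards and 1 of the other 15 cards:
C(7,4)×C(15,1) = 35×15 = 525

525


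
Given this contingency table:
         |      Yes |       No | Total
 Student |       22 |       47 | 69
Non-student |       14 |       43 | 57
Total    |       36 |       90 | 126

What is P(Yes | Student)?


P(Yes | Student) = 22/(22+47) = 22/69

P(Yes|Student) = 22/69 ≈ 31.88%


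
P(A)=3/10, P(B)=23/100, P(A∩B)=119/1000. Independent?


P(A)×P(B) = 69/1000
P(A∩B) = 119/1000
Not equal → NOT independent

No, not independent


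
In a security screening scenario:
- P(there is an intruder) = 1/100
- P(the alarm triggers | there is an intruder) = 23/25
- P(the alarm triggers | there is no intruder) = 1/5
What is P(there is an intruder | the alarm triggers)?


Using Bayes' theorem:
P(A|B) = P(B|A)·P(A) / P(B)

P(the alarm triggers) = 23/25 × 1/100 + 1/5 × 99/100
= 23/2500 + 99/500 = 259/1250

P(there is an intruder|the alarm triggers) = (23/2500) / (259/1250) = 23/518

P(there is an intruder|the alarm triggers) = 23/518 ≈ 4.44%


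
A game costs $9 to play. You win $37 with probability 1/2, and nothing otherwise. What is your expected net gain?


E[gain] = (37-9)×1/2 + (-9)×1/2
= 14 - 9/2 = 19/2

Expected net gain = $19/2 ≈ $9.50
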